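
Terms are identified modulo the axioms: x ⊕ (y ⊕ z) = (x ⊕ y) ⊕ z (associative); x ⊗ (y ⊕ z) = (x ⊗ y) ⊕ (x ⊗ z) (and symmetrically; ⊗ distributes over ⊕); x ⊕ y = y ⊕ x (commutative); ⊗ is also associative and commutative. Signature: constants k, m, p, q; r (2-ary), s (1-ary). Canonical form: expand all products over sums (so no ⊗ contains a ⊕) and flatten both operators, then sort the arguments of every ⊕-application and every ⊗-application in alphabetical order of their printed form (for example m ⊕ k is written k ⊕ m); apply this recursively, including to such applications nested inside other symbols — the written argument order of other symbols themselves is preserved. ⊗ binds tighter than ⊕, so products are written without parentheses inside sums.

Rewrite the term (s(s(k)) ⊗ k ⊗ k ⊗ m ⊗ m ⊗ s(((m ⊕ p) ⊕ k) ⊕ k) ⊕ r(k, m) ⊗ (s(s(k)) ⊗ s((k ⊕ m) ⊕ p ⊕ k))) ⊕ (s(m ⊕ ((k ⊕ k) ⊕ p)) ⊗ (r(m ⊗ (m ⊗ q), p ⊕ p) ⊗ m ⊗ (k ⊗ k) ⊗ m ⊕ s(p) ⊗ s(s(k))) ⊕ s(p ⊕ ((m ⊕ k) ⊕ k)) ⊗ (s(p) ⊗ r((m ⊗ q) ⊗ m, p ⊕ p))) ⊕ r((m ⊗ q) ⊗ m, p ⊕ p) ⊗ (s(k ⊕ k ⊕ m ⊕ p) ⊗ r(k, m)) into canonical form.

Answer: k ⊗ k ⊗ m ⊗ m ⊗ r(m ⊗ m ⊗ q, p ⊕ p) ⊗ s(k ⊕ k ⊕ m ⊕ p) ⊕ k ⊗ k ⊗ m ⊗ m ⊗ s(k ⊕ k ⊕ m ⊕ p) ⊗ s(s(k)) ⊕ r(k, m) ⊗ r(m ⊗ m ⊗ q, p ⊕ p) ⊗ s(k ⊕ k ⊕ m ⊕ p) ⊕ r(k, m) ⊗ s(k ⊕ k ⊕ m ⊕ p) ⊗ s(s(k)) ⊕ r(m ⊗ m ⊗ q, p ⊕ p) ⊗ s(k ⊕ k ⊕ m ⊕ p) ⊗ s(p) ⊕ s(k ⊕ k ⊕ m ⊕ p) ⊗ s(p) ⊗ s(s(k))

Derivation:
Expand products over sums:  k ⊗ k ⊗ m ⊗ m ⊗ s(k ⊕ k ⊕ m ⊕ p) ⊗ s(s(k)) ⊕ r(k, m) ⊗ s(k ⊕ k ⊕ m ⊕ p) ⊗ s(s(k)) ⊕ k ⊗ k ⊗ m ⊗ m ⊗ r(m ⊗ m ⊗ q, p ⊕ p) ⊗ s(k ⊕ k ⊕ m ⊕ p) ⊕ s(k ⊕ k ⊕ m ⊕ p) ⊗ s(p) ⊗ s(s(k)) ⊕ r(m ⊗ m ⊗ q, p ⊕ p) ⊗ s(k ⊕ k ⊕ m ⊕ p) ⊗ s(p) ⊕ r(k, m) ⊗ r(m ⊗ m ⊗ q, p ⊕ p) ⊗ s(k ⊕ k ⊕ m ⊕ p)
Order the arguments:  k ⊗ k ⊗ m ⊗ m ⊗ r(m ⊗ m ⊗ q, p ⊕ p) ⊗ s(k ⊕ k ⊕ m ⊕ p) ⊕ k ⊗ k ⊗ m ⊗ m ⊗ s(k ⊕ k ⊕ m ⊕ p) ⊗ s(s(k)) ⊕ r(k, m) ⊗ r(m ⊗ m ⊗ q, p ⊕ p) ⊗ s(k ⊕ k ⊕ m ⊕ p) ⊕ r(k, m) ⊗ s(k ⊕ k ⊕ m ⊕ p) ⊗ s(s(k)) ⊕ r(m ⊗ m ⊗ q, p ⊕ p) ⊗ s(k ⊕ k ⊕ m ⊕ p) ⊗ s(p) ⊕ s(k ⊕ k ⊕ m ⊕ p) ⊗ s(p) ⊗ s(s(k))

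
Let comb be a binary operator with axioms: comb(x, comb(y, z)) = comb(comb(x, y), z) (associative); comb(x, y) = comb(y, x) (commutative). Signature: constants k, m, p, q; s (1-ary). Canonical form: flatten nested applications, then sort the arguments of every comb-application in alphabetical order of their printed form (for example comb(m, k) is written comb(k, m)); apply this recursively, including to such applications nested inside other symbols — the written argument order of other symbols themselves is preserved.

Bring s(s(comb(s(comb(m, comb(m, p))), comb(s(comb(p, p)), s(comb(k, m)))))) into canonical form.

Answer: s(s(comb(s(comb(k, m)), s(comb(m, m, p)), s(comb(p, p)))))

Derivation:
Focus inside:  comb(s(comb(m, comb(m, p))), comb(s(comb(p, p)), s(comb(k, m))))
Un-nest:  comb(s(comb(m, comb(m, p))), s(comb(p, p)), s(comb(k, m)))
Simplify inside:  s(comb(m, comb(m, p)))  →  s(comb(m, m, p))
Sort:  comb(s(comb(k, m)), s(comb(m, m, p)), s(comb(p, p)))
Put back:  s(s(comb(s(comb(k, m)), s(comb(m, m, p)), s(comb(p, p)))))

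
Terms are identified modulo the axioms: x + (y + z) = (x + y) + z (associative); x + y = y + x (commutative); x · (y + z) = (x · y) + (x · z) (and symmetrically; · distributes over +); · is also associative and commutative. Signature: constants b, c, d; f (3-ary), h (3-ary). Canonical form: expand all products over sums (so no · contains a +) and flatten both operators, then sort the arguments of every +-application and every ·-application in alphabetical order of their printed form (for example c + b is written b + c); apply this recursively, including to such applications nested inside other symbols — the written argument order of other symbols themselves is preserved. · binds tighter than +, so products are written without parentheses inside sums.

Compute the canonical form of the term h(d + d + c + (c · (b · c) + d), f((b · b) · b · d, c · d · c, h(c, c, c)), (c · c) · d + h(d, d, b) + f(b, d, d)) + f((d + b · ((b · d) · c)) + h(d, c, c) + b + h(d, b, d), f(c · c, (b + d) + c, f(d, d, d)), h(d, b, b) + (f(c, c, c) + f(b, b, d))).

Answer: f(b + b · b · c · d + d + h(d, b, d) + h(d, c, c), f(c · c, b + c + d, f(d, d, d)), f(b, b, d) + f(c, c, c) + h(d, b, b)) + h(b · c · c + c + d + d + d, f(b · b · b · d, c · c · d, h(c, c, c)), c · c · d + f(b, d, d) + h(d, d, b))

Derivation:
Flatten:  h(b · c · c + c + d + d + d, f(b · b · b · d, c · c · d, h(c, c, c)), c · c · d + f(b, d, d) + h(d, d, b)) + f(b + b · b · c · d + d + h(d, b, d) + h(d, c, c), f(c · c, b + c + d, f(d, d, d)), f(b, b, d) + f(c, c, c) + h(d, b, b))
Order the arguments:  f(b + b · b · c · d + d + h(d, b, d) + h(d, c, c), f(c · c, b + c + d, f(d, d, d)), f(b, b, d) + f(c, c, c) + h(d, b, b)) + h(b · c · c + c + d + d + d, f(b · b · b · d, c · c · d, h(c, c, c)), c · c · d + f(b, d, d) + h(d, d, b))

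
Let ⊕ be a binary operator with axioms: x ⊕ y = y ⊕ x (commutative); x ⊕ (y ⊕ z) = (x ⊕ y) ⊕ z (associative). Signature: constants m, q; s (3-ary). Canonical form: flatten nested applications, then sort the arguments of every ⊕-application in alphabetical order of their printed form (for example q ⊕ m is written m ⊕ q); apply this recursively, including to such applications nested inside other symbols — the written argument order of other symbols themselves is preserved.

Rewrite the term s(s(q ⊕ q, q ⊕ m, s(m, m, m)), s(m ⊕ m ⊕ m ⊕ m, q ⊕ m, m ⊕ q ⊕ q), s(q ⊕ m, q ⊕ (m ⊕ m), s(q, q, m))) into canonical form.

Descend into:  q ⊕ (m ⊕ m)
Un-nest:  q ⊕ m ⊕ m
Sort:  m ⊕ m ⊕ q
Put back:  s(s(q ⊕ q, m ⊕ q, s(m, m, m)), s(m ⊕ m ⊕ m ⊕ m, m ⊕ q, m ⊕ q ⊕ q), s(m ⊕ q, m ⊕ m ⊕ q, s(q, q, m)))

Answer: s(s(q ⊕ q, m ⊕ q, s(m, m, m)), s(m ⊕ m ⊕ m ⊕ m, m ⊕ q, m ⊕ q ⊕ q), s(m ⊕ q, m ⊕ m ⊕ q, s(q, q, m)))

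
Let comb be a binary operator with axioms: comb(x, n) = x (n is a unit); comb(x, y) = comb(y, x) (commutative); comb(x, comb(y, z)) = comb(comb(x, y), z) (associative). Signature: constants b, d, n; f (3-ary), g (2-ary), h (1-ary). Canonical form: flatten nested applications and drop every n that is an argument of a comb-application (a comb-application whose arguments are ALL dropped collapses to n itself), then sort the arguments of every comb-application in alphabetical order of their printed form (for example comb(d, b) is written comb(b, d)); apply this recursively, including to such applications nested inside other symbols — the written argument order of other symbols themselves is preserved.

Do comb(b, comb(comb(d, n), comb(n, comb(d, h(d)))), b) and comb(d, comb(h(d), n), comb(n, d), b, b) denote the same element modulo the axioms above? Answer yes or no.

Left:  comb(b, comb(comb(d, n), comb(n, comb(d, h(d)))), b)
  Un-nest:  comb(b, d, n, n, d, h(d), b)
  Units out:  drop n (×2)
  Order the arguments:  comb(b, b, d, d, h(d))
Right:  comb(d, comb(h(d), n), comb(n, d), b, b)
  Flatten:  comb(d, h(d), n, n, d, b, b)
  Drop the unit:  drop n (×2)
  Sort arguments:  comb(b, b, d, d, h(d))

Answer: yes — both canonical forms are comb(b, b, d, d, h(d))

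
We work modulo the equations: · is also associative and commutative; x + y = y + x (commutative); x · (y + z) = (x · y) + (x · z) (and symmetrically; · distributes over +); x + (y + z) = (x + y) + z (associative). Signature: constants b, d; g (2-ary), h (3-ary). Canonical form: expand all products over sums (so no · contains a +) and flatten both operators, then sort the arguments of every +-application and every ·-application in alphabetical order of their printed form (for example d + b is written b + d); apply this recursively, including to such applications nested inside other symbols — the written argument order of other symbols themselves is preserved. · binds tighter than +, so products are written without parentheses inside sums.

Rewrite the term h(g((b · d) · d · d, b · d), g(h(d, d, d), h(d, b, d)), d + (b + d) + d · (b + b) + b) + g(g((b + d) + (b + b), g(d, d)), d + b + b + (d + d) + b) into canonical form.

Answer: g(g(b + b + b + d, g(d, d)), b + b + b + d + d + d) + h(g(b · d · d · d, b · d), g(h(d, d, d), h(d, b, d)), b + b + b · d + b · d + d + d)

Derivation:
Expand:  h(g(b · d · d · d, b · d), g(h(d, d, d), h(d, b, d)), b + b + b · d + b · d + d + d) + g(g(b + b + b + d, g(d, d)), b + b + b + d + d + d)
Sort:  g(g(b + b + b + d, g(d, d)), b + b + b + d + d + d) + h(g(b · d · d · d, b · d), g(h(d, d, d), h(d, b, d)), b + b + b · d + b · d + d + d)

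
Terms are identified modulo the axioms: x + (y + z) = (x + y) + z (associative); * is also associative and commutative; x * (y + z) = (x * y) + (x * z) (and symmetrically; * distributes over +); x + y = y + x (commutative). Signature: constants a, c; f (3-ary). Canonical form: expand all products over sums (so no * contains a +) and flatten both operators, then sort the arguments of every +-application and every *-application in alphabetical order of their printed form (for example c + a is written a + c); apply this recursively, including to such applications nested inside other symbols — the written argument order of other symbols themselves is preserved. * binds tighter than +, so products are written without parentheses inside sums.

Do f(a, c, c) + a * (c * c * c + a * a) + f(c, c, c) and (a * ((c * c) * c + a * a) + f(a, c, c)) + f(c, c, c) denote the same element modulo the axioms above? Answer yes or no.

Answer: yes — both canonical forms are a * a * a + a * c * c * c + f(a, c, c) + f(c, c, c)

Derivation:
Left:  f(a, c, c) + a * (c * c * c + a * a) + f(c, c, c)
  Distribute:  f(a, c, c) + a * c * c * c + a * a * a + f(c, c, c)
  Order the arguments:  a * a * a + a * c * c * c + f(a, c, c) + f(c, c, c)
Right:  (a * ((c * c) * c + a * a) + f(a, c, c)) + f(c, c, c)
  Distribute:  a * c * c * c + a * a * a + f(a, c, c) + f(c, c, c)
  Order the arguments:  a * a * a + a * c * c * c + f(a, c, c) + f(c, c, c)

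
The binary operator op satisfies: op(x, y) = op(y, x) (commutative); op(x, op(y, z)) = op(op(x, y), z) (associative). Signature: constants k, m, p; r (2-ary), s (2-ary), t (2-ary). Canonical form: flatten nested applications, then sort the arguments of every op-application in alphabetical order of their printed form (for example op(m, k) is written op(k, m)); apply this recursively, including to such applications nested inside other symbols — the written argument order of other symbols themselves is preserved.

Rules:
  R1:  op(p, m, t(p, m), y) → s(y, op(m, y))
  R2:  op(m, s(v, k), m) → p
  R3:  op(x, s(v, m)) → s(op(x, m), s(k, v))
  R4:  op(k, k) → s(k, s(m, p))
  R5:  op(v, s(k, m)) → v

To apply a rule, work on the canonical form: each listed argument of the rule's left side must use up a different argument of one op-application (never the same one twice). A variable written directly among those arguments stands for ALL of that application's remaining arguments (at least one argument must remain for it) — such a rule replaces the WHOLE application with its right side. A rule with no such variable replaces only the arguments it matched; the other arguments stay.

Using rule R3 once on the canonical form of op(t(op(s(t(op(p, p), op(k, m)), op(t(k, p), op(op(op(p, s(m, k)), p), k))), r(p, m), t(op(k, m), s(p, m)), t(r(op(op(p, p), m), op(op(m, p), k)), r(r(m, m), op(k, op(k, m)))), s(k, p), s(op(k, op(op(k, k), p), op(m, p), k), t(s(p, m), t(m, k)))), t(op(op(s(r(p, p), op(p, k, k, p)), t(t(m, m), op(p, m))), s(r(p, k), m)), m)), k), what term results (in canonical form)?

Answer: op(k, t(op(r(p, m), s(k, p), s(op(k, k, k, k, m, p, p), t(s(p, m), t(m, k))), s(t(op(p, p), op(k, m)), op(k, p, p, s(m, k), t(k, p))), t(op(k, m), s(p, m)), t(r(op(m, p, p), op(k, m, p)), r(r(m, m), op(k, k, m)))), t(s(op(m, s(r(p, p), op(k, k, p, p)), t(t(m, m), op(m, p))), s(k, r(p, k))), m)))

Derivation:
Canonical form:  op(k, t(op(r(p, m), s(k, p), s(op(k, k, k, k, m, p, p), t(s(p, m), t(m, k))), s(t(op(p, p), op(k, m)), op(k, p, p, s(m, k), t(k, p))), t(op(k, m), s(p, m)), t(r(op(m, p, p), op(k, m, p)), r(r(m, m), op(k, k, m)))), t(op(s(r(p, k), m), s(r(p, p), op(k, k, p, p)), t(t(m, m), op(m, p))), m)))
Apply R3:  consuming s(r(p, k), m);  v := r(p, k), x := op(s(r(p, p), op(k, k, p, p)), t(t(m, m), op(m, p)))
Every leftover argument binds to the variable; the entire application is replaced.
New term:  op(k, t(op(r(p, m), s(k, p), s(op(k, k, k, k, m, p, p), t(s(p, m), t(m, k))), s(t(op(p, p), op(k, m)), op(k, p, p, s(m, k), t(k, p))), t(op(k, m), s(p, m)), t(r(op(m, p, p), op(k, m, p)), r(r(m, m), op(k, k, m)))), t(s(op(m, s(r(p, p), op(k, k, p, p)), t(t(m, m), op(m, p))), s(k, r(p, k))), m)))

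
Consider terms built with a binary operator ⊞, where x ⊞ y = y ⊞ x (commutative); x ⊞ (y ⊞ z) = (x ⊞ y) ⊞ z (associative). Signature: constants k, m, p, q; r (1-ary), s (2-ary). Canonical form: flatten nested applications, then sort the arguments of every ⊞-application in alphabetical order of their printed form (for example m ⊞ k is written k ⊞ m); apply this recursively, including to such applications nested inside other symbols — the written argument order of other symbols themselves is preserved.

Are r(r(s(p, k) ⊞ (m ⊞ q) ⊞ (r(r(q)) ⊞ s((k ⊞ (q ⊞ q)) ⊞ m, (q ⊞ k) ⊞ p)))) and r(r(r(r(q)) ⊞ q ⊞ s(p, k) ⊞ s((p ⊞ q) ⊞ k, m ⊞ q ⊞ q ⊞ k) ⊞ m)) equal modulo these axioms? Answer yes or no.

Left:  r(r(s(p, k) ⊞ (m ⊞ q) ⊞ (r(r(q)) ⊞ s((k ⊞ (q ⊞ q)) ⊞ m, (q ⊞ k) ⊞ p))))
  Focus inside:  s(p, k) ⊞ (m ⊞ q) ⊞ (r(r(q)) ⊞ s((k ⊞ (q ⊞ q)) ⊞ m, (q ⊞ k) ⊞ p))
  Merge nested applications:  s(p, k) ⊞ m ⊞ q ⊞ r(r(q)) ⊞ s((k ⊞ (q ⊞ q)) ⊞ m, (q ⊞ k) ⊞ p)
  Inside:  s((k ⊞ (q ⊞ q)) ⊞ m, (q ⊞ k) ⊞ p)  →  s(k ⊞ m ⊞ q ⊞ q, k ⊞ p ⊞ q)
  Sort arguments:  m ⊞ q ⊞ r(r(q)) ⊞ s(k ⊞ m ⊞ q ⊞ q, k ⊞ p ⊞ q) ⊞ s(p, k)
  Reassemble:  r(r(m ⊞ q ⊞ r(r(q)) ⊞ s(k ⊞ m ⊞ q ⊞ q, k ⊞ p ⊞ q) ⊞ s(p, k)))
Right:  r(r(r(r(q)) ⊞ q ⊞ s(p, k) ⊞ s((p ⊞ q) ⊞ k, m ⊞ q ⊞ q ⊞ k) ⊞ m))
  Focus inside:  r(r(q)) ⊞ q ⊞ s(p, k) ⊞ s((p ⊞ q) ⊞ k, m ⊞ q ⊞ q ⊞ k) ⊞ m
  Inside:  s((p ⊞ q) ⊞ k, m ⊞ q ⊞ q ⊞ k)  →  s(k ⊞ p ⊞ q, k ⊞ m ⊞ q ⊞ q)
  Sort:  m ⊞ q ⊞ r(r(q)) ⊞ s(k ⊞ p ⊞ q, k ⊞ m ⊞ q ⊞ q) ⊞ s(p, k)
  Put back:  r(r(m ⊞ q ⊞ r(r(q)) ⊞ s(k ⊞ p ⊞ q, k ⊞ m ⊞ q ⊞ q) ⊞ s(p, k)))

Answer: no — r(r(m ⊞ q ⊞ r(r(q)) ⊞ s(k ⊞ m ⊞ q ⊞ q, k ⊞ p ⊞ q) ⊞ s(p, k))) vs r(r(m ⊞ q ⊞ r(r(q)) ⊞ s(k ⊞ p ⊞ q, k ⊞ m ⊞ q ⊞ q) ⊞ s(p, k)))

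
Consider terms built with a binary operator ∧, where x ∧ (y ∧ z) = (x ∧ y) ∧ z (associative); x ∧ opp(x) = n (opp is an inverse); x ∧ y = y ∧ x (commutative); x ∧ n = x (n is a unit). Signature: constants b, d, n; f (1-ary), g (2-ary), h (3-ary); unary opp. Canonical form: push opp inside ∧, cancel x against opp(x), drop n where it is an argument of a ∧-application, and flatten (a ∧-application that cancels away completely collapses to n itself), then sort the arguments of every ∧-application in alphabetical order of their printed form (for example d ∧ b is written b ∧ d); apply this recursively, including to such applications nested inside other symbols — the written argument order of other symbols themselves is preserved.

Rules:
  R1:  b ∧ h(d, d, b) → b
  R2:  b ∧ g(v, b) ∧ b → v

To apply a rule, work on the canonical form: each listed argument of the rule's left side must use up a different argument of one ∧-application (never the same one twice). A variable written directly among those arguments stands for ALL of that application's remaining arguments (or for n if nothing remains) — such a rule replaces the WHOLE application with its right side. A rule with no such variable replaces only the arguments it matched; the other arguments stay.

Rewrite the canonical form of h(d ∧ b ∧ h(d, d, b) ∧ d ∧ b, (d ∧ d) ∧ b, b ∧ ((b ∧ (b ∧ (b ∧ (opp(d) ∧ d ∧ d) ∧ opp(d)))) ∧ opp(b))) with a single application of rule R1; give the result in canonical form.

Answer: h(b ∧ b ∧ d ∧ d, b ∧ d ∧ d, b ∧ b ∧ b)

Derivation:
Canonical form:  h(b ∧ b ∧ d ∧ d ∧ h(d, d, b), b ∧ d ∧ d, b ∧ b ∧ b)
Apply R1:  consuming b, h(d, d, b)
Result:  h(b ∧ b ∧ d ∧ d, b ∧ d ∧ d, b ∧ b ∧ b)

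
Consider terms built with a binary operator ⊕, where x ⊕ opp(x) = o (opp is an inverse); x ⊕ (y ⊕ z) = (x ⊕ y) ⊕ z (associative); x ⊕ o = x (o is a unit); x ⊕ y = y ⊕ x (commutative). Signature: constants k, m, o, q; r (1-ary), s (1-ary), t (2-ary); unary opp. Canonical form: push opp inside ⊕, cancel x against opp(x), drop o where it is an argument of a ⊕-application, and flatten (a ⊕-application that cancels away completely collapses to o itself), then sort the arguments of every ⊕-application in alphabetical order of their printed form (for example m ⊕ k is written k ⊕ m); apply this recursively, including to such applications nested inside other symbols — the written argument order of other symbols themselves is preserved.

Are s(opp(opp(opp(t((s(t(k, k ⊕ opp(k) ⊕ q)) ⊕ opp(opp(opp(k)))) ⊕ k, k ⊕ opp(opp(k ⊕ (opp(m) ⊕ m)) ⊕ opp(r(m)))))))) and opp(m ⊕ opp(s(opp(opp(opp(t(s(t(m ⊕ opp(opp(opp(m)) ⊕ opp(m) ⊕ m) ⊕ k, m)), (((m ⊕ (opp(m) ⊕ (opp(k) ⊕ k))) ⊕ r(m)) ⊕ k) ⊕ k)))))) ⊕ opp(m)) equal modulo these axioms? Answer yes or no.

Left:  s(opp(opp(opp(t((s(t(k, k ⊕ opp(k) ⊕ q)) ⊕ opp(opp(opp(k)))) ⊕ k, k ⊕ opp(opp(k ⊕ (opp(m) ⊕ m)) ⊕ opp(r(m))))))))
  Focus inside:  (s(t(k, k ⊕ opp(k) ⊕ q)) ⊕ opp(opp(opp(k)))) ⊕ k
  Push opp inside:  distribute opp over ⊕ and collapse double opp
  Cancel:  k cancels
  Collect terms:  s(t(k, q))
  Rebuild:  s(opp(t(s(t(k, q)), k ⊕ k ⊕ r(m))))
Right:  opp(m ⊕ opp(s(opp(opp(opp(t(s(t(m ⊕ opp(opp(opp(m)) ⊕ opp(m) ⊕ m) ⊕ k, m)), (((m ⊕ (opp(m) ⊕ (opp(k) ⊕ k))) ⊕ r(m)) ⊕ k) ⊕ k)))))) ⊕ opp(m))
  Push opp inside:  distribute opp over ⊕ and collapse double opp
  Inverses cancel:  m cancels
  Collect:  s(opp(t(s(t(k, m)), k ⊕ k ⊕ r(m))))

Answer: no — s(opp(t(s(t(k, q)), k ⊕ k ⊕ r(m)))) vs s(opp(t(s(t(k, m)), k ⊕ k ⊕ r(m))))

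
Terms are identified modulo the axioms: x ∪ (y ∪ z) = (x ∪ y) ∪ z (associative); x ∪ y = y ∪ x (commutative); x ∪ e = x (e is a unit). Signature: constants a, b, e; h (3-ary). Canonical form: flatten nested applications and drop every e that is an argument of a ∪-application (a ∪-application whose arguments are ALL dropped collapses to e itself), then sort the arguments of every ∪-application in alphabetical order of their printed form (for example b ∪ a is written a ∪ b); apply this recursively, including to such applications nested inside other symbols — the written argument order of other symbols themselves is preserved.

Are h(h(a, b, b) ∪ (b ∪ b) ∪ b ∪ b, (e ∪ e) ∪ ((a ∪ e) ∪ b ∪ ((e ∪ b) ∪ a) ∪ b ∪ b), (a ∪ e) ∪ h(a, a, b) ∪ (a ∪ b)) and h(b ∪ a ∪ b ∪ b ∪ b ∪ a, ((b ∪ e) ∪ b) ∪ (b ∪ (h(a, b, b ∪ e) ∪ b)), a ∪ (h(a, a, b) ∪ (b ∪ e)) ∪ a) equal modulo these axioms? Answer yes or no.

Answer: no — h(b ∪ b ∪ b ∪ b ∪ h(a, b, b), a ∪ a ∪ b ∪ b ∪ b ∪ b, a ∪ a ∪ b ∪ h(a, a, b)) vs h(a ∪ a ∪ b ∪ b ∪ b ∪ b, b ∪ b ∪ b ∪ b ∪ h(a, b, b), a ∪ a ∪ b ∪ h(a, a, b))

Derivation:
Left:  h(h(a, b, b) ∪ (b ∪ b) ∪ b ∪ b, (e ∪ e) ∪ ((a ∪ e) ∪ b ∪ ((e ∪ b) ∪ a) ∪ b ∪ b), (a ∪ e) ∪ h(a, a, b) ∪ (a ∪ b))
  Focus inside:  (e ∪ e) ∪ ((a ∪ e) ∪ b ∪ ((e ∪ b) ∪ a) ∪ b ∪ b)
  Un-nest:  e ∪ e ∪ a ∪ e ∪ b ∪ e ∪ b ∪ a ∪ b ∪ b
  Units out:  drop e (×4)
  Sort arguments:  a ∪ a ∪ b ∪ b ∪ b ∪ b
  Reassemble:  h(b ∪ b ∪ b ∪ b ∪ h(a, b, b), a ∪ a ∪ b ∪ b ∪ b ∪ b, a ∪ a ∪ b ∪ h(a, a, b))
Right:  h(b ∪ a ∪ b ∪ b ∪ b ∪ a, ((b ∪ e) ∪ b) ∪ (b ∪ (h(a, b, b ∪ e) ∪ b)), a ∪ (h(a, a, b) ∪ (b ∪ e)) ∪ a)
  Focus inside:  ((b ∪ e) ∪ b) ∪ (b ∪ (h(a, b, b ∪ e) ∪ b))
  Flatten:  b ∪ e ∪ b ∪ b ∪ h(a, b, b ∪ e) ∪ b
  Canonicalize subterm:  h(a, b, b ∪ e)  →  h(a, b, b)
  Drop the unit:  drop e
  Order the arguments:  b ∪ b ∪ b ∪ b ∪ h(a, b, b)
  Put back:  h(a ∪ a ∪ b ∪ b ∪ b ∪ b, b ∪ b ∪ b ∪ b ∪ h(a, b, b), a ∪ a ∪ b ∪ h(a, a, b))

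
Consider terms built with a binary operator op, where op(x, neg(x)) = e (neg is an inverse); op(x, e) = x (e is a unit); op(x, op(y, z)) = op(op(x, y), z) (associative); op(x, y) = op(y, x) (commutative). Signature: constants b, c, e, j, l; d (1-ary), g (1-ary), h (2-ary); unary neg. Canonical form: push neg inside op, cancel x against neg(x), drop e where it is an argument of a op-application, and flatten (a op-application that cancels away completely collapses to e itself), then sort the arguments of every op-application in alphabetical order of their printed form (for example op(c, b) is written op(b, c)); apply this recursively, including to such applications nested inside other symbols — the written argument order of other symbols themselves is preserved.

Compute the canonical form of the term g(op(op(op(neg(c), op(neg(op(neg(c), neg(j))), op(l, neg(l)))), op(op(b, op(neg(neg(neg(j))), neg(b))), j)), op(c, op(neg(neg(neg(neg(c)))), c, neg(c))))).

Answer: g(op(c, c, j))

Derivation:
Work inside:  op(op(op(neg(c), op(neg(op(neg(c), neg(j))), op(l, neg(l)))), op(op(b, op(neg(neg(neg(j))), neg(b))), j)), op(c, op(neg(neg(neg(neg(c)))), c, neg(c))))
Push neg inside:  distribute neg over op and collapse double neg
Inverses cancel:  l cancels; b cancels
Collect:  op(c, c, j)
Put back:  g(op(c, c, j))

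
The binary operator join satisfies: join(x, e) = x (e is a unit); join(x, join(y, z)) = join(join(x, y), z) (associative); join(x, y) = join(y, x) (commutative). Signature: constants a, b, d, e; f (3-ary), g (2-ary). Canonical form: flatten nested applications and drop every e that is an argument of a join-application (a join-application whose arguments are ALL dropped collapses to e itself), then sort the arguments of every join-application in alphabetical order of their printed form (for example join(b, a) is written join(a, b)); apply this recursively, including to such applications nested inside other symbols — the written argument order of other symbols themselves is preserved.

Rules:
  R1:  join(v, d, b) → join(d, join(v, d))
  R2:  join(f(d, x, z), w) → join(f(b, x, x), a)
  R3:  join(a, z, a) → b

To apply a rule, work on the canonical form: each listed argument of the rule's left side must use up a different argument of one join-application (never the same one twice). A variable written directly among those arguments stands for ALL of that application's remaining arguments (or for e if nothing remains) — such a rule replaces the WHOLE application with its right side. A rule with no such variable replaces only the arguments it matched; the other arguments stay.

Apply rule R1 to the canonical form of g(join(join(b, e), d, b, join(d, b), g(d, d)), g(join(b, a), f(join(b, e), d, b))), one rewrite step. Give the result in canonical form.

Answer: g(join(b, b, d, d, d, g(d, d)), g(join(a, b), f(b, d, b)))

Derivation:
Canonical form:  g(join(b, b, b, d, d, g(d, d)), g(join(a, b), f(b, d, b)))
R1 matches:  uses b, d;  v := join(b, b, d, g(d, d))
The extension variable absorbs all remaining arguments, so the whole application is rewritten.
Result:  g(join(b, b, d, d, d, g(d, d)), g(join(a, b), f(b, d, b)))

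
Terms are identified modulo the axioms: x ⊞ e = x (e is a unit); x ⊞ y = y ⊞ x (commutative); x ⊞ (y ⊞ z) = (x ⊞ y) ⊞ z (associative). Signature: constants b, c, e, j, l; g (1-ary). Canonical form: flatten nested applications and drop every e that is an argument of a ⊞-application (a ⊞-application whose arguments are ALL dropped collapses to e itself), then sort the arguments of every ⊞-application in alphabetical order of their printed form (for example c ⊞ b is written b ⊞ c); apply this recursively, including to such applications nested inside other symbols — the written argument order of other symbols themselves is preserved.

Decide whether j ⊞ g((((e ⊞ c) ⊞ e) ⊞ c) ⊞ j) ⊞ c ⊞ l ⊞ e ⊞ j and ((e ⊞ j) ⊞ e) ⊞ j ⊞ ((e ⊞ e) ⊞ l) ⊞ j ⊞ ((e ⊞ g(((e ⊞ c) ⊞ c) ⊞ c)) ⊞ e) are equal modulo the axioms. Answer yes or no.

Answer: no — c ⊞ g(c ⊞ c ⊞ j) ⊞ j ⊞ j ⊞ l vs g(c ⊞ c ⊞ c) ⊞ j ⊞ j ⊞ j ⊞ l

Derivation:
Left:  j ⊞ g((((e ⊞ c) ⊞ e) ⊞ c) ⊞ j) ⊞ c ⊞ l ⊞ e ⊞ j
  Simplify inside:  g((((e ⊞ c) ⊞ e) ⊞ c) ⊞ j)  →  g(c ⊞ c ⊞ j)
  Unit:  drop e
  Order the arguments:  c ⊞ g(c ⊞ c ⊞ j) ⊞ j ⊞ j ⊞ l
Right:  ((e ⊞ j) ⊞ e) ⊞ j ⊞ ((e ⊞ e) ⊞ l) ⊞ j ⊞ ((e ⊞ g(((e ⊞ c) ⊞ c) ⊞ c)) ⊞ e)
  Merge nested applications:  e ⊞ j ⊞ e ⊞ j ⊞ e ⊞ e ⊞ l ⊞ j ⊞ e ⊞ g(((e ⊞ c) ⊞ c) ⊞ c) ⊞ e
  Canonicalize subterm:  g(((e ⊞ c) ⊞ c) ⊞ c)  →  g(c ⊞ c ⊞ c)
  Units out:  drop e (×6)
  Sort:  g(c ⊞ c ⊞ c) ⊞ j ⊞ j ⊞ j ⊞ l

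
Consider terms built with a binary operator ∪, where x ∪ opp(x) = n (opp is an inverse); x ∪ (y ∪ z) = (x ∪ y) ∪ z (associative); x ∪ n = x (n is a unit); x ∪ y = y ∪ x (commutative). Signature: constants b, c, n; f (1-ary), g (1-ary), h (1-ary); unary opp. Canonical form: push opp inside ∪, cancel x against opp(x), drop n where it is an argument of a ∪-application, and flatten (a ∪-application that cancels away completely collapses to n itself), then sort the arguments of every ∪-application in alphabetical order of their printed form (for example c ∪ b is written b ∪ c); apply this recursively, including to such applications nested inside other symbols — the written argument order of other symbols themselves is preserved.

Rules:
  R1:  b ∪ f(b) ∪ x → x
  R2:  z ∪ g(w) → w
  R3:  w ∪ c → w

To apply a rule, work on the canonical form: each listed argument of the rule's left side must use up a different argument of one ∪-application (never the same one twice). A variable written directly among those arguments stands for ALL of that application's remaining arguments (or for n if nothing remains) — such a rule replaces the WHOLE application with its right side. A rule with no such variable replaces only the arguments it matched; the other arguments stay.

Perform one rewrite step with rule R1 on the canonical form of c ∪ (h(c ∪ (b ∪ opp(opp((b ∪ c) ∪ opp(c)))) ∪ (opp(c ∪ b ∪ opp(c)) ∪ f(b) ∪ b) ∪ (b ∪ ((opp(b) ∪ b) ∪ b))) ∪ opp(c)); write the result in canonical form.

Canonical form:  h(b ∪ b ∪ b ∪ b ∪ c ∪ f(b))
R1 matches:  uses b, f(b);  x := b ∪ b ∪ b ∪ c
The variable takes the whole remainder — replace the entire application.
Result:  h(b ∪ b ∪ b ∪ c)

Answer: h(b ∪ b ∪ b ∪ c)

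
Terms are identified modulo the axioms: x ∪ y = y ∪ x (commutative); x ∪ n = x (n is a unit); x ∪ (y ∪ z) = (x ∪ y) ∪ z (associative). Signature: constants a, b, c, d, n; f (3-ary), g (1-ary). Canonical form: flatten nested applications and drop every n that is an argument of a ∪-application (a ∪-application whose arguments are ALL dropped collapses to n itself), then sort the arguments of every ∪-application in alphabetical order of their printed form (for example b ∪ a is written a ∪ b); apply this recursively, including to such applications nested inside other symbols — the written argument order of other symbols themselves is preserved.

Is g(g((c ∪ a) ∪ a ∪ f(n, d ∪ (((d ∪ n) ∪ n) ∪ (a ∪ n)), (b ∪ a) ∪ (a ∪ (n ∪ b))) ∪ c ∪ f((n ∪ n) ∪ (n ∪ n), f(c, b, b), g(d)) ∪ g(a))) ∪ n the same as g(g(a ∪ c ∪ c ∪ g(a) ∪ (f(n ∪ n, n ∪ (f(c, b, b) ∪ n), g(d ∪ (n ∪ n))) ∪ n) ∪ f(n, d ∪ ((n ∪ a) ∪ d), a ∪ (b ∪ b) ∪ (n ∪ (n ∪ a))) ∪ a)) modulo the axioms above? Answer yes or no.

Answer: yes — both canonical forms are g(g(a ∪ a ∪ c ∪ c ∪ f(n, a ∪ d ∪ d, a ∪ a ∪ b ∪ b) ∪ f(n, f(c, b, b), g(d)) ∪ g(a)))

Derivation:
Left:  g(g((c ∪ a) ∪ a ∪ f(n, d ∪ (((d ∪ n) ∪ n) ∪ (a ∪ n)), (b ∪ a) ∪ (a ∪ (n ∪ b))) ∪ c ∪ f((n ∪ n) ∪ (n ∪ n), f(c, b, b), g(d)) ∪ g(a))) ∪ n
  Canonicalize subterm:  g(g((c ∪ a) ∪ a ∪ f(n, d ∪ (((d ∪ n) ∪ n) ∪ (a ∪ n)), (b ∪ a) ∪ (a ∪ (n ∪ b))) ∪ c ∪ f((n ∪ n) ∪ (n ∪ n), f(c, b, b), g(d)) ∪ g(a)))  →  g(g(a ∪ a ∪ c ∪ c ∪ f(n, a ∪ d ∪ d, a ∪ a ∪ b ∪ b) ∪ f(n, f(c, b, b), g(d)) ∪ g(a)))
  Units out:  drop n
  Sort arguments:  g(g(a ∪ a ∪ c ∪ c ∪ f(n, a ∪ d ∪ d, a ∪ a ∪ b ∪ b) ∪ f(n, f(c, b, b), g(d)) ∪ g(a)))
Right:  g(g(a ∪ c ∪ c ∪ g(a) ∪ (f(n ∪ n, n ∪ (f(c, b, b) ∪ n), g(d ∪ (n ∪ n))) ∪ n) ∪ f(n, d ∪ ((n ∪ a) ∪ d), a ∪ (b ∪ b) ∪ (n ∪ (n ∪ a))) ∪ a))
  Descend into:  a ∪ c ∪ c ∪ g(a) ∪ (f(n ∪ n, n ∪ (f(c, b, b) ∪ n), g(d ∪ (n ∪ n))) ∪ n) ∪ f(n, d ∪ ((n ∪ a) ∪ d), a ∪ (b ∪ b) ∪ (n ∪ (n ∪ a))) ∪ a
  Un-nest:  a ∪ c ∪ c ∪ g(a) ∪ f(n ∪ n, n ∪ (f(c, b, b) ∪ n), g(d ∪ (n ∪ n))) ∪ n ∪ f(n, d ∪ ((n ∪ a) ∪ d), a ∪ (b ∪ b) ∪ (n ∪ (n ∪ a))) ∪ a
  Canonicalize subterm:  f(n ∪ n, n ∪ (f(c, b, b) ∪ n), g(d ∪ (n ∪ n)))  →  f(n, f(c, b, b), g(d))
  Simplify inside:  f(n, d ∪ ((n ∪ a) ∪ d), a ∪ (b ∪ b) ∪ (n ∪ (n ∪ a)))  →  f(n, a ∪ d ∪ d, a ∪ a ∪ b ∪ b)
  Unit:  drop n
  Order the arguments:  a ∪ a ∪ c ∪ c ∪ f(n, a ∪ d ∪ d, a ∪ a ∪ b ∪ b) ∪ f(n, f(c, b, b), g(d)) ∪ g(a)
  Reassemble:  g(g(a ∪ a ∪ c ∪ c ∪ f(n, a ∪ d ∪ d, a ∪ a ∪ b ∪ b) ∪ f(n, f(c, b, b), g(d)) ∪ g(a)))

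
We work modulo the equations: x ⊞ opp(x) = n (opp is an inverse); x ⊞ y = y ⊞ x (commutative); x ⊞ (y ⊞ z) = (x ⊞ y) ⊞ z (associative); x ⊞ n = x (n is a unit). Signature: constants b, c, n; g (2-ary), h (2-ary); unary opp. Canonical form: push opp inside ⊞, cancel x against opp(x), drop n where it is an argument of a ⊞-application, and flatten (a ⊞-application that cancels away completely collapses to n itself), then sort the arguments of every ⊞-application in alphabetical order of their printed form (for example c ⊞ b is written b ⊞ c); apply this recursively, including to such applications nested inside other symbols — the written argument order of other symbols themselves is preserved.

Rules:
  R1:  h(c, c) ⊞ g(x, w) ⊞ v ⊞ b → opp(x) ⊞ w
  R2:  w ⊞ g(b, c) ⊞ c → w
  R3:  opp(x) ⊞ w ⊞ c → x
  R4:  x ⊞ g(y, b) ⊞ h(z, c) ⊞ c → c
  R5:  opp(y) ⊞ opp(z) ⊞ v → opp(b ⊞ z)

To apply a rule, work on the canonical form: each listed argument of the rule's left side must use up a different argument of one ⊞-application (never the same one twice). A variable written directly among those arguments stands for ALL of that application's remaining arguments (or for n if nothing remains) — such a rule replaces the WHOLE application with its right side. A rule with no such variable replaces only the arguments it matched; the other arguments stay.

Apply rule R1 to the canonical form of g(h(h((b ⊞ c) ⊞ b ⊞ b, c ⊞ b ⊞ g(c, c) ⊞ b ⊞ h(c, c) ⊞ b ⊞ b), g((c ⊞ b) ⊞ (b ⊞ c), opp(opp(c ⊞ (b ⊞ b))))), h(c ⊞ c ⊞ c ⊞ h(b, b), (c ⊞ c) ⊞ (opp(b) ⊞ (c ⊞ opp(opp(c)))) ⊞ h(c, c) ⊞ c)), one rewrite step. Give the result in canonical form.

Canonical form:  g(h(h(b ⊞ b ⊞ b ⊞ c, b ⊞ b ⊞ b ⊞ b ⊞ c ⊞ g(c, c) ⊞ h(c, c)), g(b ⊞ b ⊞ c ⊞ c, b ⊞ b ⊞ c)), h(c ⊞ c ⊞ c ⊞ h(b, b), c ⊞ c ⊞ c ⊞ c ⊞ c ⊞ h(c, c) ⊞ opp(b)))
R1 matches:  uses b, g(c, c), h(c, c);  v := b ⊞ b ⊞ b ⊞ c, w := c, x := c
The variable takes the whole remainder — replace the entire application.
Result:  g(h(h(b ⊞ b ⊞ b ⊞ c, n), g(b ⊞ b ⊞ c ⊞ c, b ⊞ b ⊞ c)), h(c ⊞ c ⊞ c ⊞ h(b, b), c ⊞ c ⊞ c ⊞ c ⊞ c ⊞ h(c, c) ⊞ opp(b)))

Answer: g(h(h(b ⊞ b ⊞ b ⊞ c, n), g(b ⊞ b ⊞ c ⊞ c, b ⊞ b ⊞ c)), h(c ⊞ c ⊞ c ⊞ h(b, b), c ⊞ c ⊞ c ⊞ c ⊞ c ⊞ h(c, c) ⊞ opp(b)))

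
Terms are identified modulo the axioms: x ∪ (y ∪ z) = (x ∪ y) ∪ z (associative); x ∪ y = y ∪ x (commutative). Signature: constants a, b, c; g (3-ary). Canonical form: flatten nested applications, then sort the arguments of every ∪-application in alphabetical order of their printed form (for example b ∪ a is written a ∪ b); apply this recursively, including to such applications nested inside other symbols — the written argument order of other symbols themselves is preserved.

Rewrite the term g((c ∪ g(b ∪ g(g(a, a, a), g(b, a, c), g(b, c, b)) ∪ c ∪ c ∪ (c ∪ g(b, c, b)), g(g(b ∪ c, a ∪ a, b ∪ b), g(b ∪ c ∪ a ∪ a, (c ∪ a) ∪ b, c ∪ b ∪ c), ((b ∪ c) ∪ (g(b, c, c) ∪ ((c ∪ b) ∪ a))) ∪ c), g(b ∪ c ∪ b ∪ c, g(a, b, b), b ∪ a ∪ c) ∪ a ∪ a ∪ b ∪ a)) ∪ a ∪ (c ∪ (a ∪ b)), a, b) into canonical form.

Answer: g(a ∪ a ∪ b ∪ c ∪ c ∪ g(b ∪ c ∪ c ∪ c ∪ g(b, c, b) ∪ g(g(a, a, a), g(b, a, c), g(b, c, b)), g(g(b ∪ c, a ∪ a, b ∪ b), g(a ∪ a ∪ b ∪ c, a ∪ b ∪ c, b ∪ c ∪ c), a ∪ b ∪ b ∪ c ∪ c ∪ c ∪ g(b, c, c)), a ∪ a ∪ a ∪ b ∪ g(b ∪ b ∪ c ∪ c, g(a, b, b), a ∪ b ∪ c)), a, b)

Derivation:
Focus inside:  (c ∪ g(b ∪ g(g(a, a, a), g(b, a, c), g(b, c, b)) ∪ c ∪ c ∪ (c ∪ g(b, c, b)), g(g(b ∪ c, a ∪ a, b ∪ b), g(b ∪ c ∪ a ∪ a, (c ∪ a) ∪ b, c ∪ b ∪ c), ((b ∪ c) ∪ (g(b, c, c) ∪ ((c ∪ b) ∪ a))) ∪ c), g(b ∪ c ∪ b ∪ c, g(a, b, b), b ∪ a ∪ c) ∪ a ∪ a ∪ b ∪ a)) ∪ a ∪ (c ∪ (a ∪ b))
Merge nested applications:  c ∪ g(b ∪ g(g(a, a, a), g(b, a, c), g(b, c, b)) ∪ c ∪ c ∪ (c ∪ g(b, c, b)), g(g(b ∪ c, a ∪ a, b ∪ b), g(b ∪ c ∪ a ∪ a, (c ∪ a) ∪ b, c ∪ b ∪ c), ((b ∪ c) ∪ (g(b, c, c) ∪ ((c ∪ b) ∪ a))) ∪ c), g(b ∪ c ∪ b ∪ c, g(a, b, b), b ∪ a ∪ c) ∪ a ∪ a ∪ b ∪ a) ∪ a ∪ c ∪ a ∪ b
Simplify inside:  g(b ∪ g(g(a, a, a), g(b, a, c), g(b, c, b)) ∪ c ∪ c ∪ (c ∪ g(b, c, b)), g(g(b ∪ c, a ∪ a, b ∪ b), g(b ∪ c ∪ a ∪ a, (c ∪ a) ∪ b, c ∪ b ∪ c), ((b ∪ c) ∪ (g(b, c, c) ∪ ((c ∪ b) ∪ a))) ∪ c), g(b ∪ c ∪ b ∪ c, g(a, b, b), b ∪ a ∪ c) ∪ a ∪ a ∪ b ∪ a)  →  g(b ∪ c ∪ c ∪ c ∪ g(b, c, b) ∪ g(g(a, a, a), g(b, a, c), g(b, c, b)), g(g(b ∪ c, a ∪ a, b ∪ b), g(a ∪ a ∪ b ∪ c, a ∪ b ∪ c, b ∪ c ∪ c), a ∪ b ∪ b ∪ c ∪ c ∪ c ∪ g(b, c, c)), a ∪ a ∪ a ∪ b ∪ g(b ∪ b ∪ c ∪ c, g(a, b, b), a ∪ b ∪ c))
Sort arguments:  a ∪ a ∪ b ∪ c ∪ c ∪ g(b ∪ c ∪ c ∪ c ∪ g(b, c, b) ∪ g(g(a, a, a), g(b, a, c), g(b, c, b)), g(g(b ∪ c, a ∪ a, b ∪ b), g(a ∪ a ∪ b ∪ c, a ∪ b ∪ c, b ∪ c ∪ c), a ∪ b ∪ b ∪ c ∪ c ∪ c ∪ g(b, c, c)), a ∪ a ∪ a ∪ b ∪ g(b ∪ b ∪ c ∪ c, g(a, b, b), a ∪ b ∪ c))
Reassemble:  g(a ∪ a ∪ b ∪ c ∪ c ∪ g(b ∪ c ∪ c ∪ c ∪ g(b, c, b) ∪ g(g(a, a, a), g(b, a, c), g(b, c, b)), g(g(b ∪ c, a ∪ a, b ∪ b), g(a ∪ a ∪ b ∪ c, a ∪ b ∪ c, b ∪ c ∪ c), a ∪ b ∪ b ∪ c ∪ c ∪ c ∪ g(b, c, c)), a ∪ a ∪ a ∪ b ∪ g(b ∪ b ∪ c ∪ c, g(a, b, b), a ∪ b ∪ c)), a, b)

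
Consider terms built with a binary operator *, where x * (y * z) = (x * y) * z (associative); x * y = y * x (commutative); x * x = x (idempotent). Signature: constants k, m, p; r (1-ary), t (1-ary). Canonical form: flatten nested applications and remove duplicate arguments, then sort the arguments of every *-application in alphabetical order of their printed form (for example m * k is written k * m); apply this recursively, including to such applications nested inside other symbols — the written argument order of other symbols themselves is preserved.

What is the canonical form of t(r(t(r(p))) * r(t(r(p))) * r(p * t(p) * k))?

Focus inside:  r(t(r(p))) * r(t(r(p))) * r(p * t(p) * k)
Inside:  r(p * t(p) * k)  →  r(k * p * t(p))
Drop duplicates:  drop duplicate r(t(r(p)))
Order the arguments:  r(k * p * t(p)) * r(t(r(p)))
Put back:  t(r(k * p * t(p)) * r(t(r(p))))

Answer: t(r(k * p * t(p)) * r(t(r(p))))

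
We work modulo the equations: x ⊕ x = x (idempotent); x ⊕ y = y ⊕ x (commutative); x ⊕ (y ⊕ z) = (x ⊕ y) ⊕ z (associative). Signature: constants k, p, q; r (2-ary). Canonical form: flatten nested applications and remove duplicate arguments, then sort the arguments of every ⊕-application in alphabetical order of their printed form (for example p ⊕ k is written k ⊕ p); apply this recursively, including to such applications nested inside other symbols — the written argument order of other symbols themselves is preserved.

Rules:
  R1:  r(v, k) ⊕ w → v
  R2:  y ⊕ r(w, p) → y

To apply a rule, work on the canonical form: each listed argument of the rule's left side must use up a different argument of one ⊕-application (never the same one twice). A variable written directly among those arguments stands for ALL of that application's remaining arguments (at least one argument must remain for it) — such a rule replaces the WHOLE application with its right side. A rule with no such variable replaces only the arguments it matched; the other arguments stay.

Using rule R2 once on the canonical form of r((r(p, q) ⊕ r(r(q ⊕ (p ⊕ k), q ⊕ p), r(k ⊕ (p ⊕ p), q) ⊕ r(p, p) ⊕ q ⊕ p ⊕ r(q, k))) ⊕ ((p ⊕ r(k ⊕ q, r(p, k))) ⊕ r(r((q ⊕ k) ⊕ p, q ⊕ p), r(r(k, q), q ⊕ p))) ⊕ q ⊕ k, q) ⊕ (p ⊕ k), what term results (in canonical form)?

Canonical form:  k ⊕ p ⊕ r(k ⊕ p ⊕ q ⊕ r(k ⊕ q, r(p, k)) ⊕ r(p, q) ⊕ r(r(k ⊕ p ⊕ q, p ⊕ q), p ⊕ q ⊕ r(k ⊕ p, q) ⊕ r(p, p) ⊕ r(q, k)) ⊕ r(r(k ⊕ p ⊕ q, p ⊕ q), r(r(k, q), p ⊕ q)), q)
Apply R2:  consuming r(p, p);  w := p, y := p ⊕ q ⊕ r(k ⊕ p, q) ⊕ r(q, k)
The variable takes the whole remainder — replace the entire application.
Giving:  k ⊕ p ⊕ r(k ⊕ p ⊕ q ⊕ r(k ⊕ q, r(p, k)) ⊕ r(p, q) ⊕ r(r(k ⊕ p ⊕ q, p ⊕ q), p ⊕ q ⊕ r(k ⊕ p, q) ⊕ r(q, k)) ⊕ r(r(k ⊕ p ⊕ q, p ⊕ q), r(r(k, q), p ⊕ q)), q)

Answer: k ⊕ p ⊕ r(k ⊕ p ⊕ q ⊕ r(k ⊕ q, r(p, k)) ⊕ r(p, q) ⊕ r(r(k ⊕ p ⊕ q, p ⊕ q), p ⊕ q ⊕ r(k ⊕ p, q) ⊕ r(q, k)) ⊕ r(r(k ⊕ p ⊕ q, p ⊕ q), r(r(k, q), p ⊕ q)), q)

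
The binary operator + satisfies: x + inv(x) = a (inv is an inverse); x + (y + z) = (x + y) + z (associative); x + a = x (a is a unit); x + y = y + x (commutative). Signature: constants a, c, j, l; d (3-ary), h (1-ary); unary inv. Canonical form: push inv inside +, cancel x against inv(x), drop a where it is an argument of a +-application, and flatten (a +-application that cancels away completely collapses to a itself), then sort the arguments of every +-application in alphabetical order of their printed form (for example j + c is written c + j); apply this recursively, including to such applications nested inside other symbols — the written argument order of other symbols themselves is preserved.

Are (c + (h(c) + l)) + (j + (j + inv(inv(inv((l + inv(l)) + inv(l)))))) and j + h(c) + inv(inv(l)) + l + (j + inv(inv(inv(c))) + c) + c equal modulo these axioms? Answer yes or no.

Left:  (c + (h(c) + l)) + (j + (j + inv(inv(inv((l + inv(l)) + inv(l))))))
  Push inv inside:  distribute inv over + and collapse double inv
  Collect terms:  c + h(c) + l + l + j + j
  Order the arguments:  c + h(c) + j + j + l + l
Right:  j + h(c) + inv(inv(l)) + l + (j + inv(inv(inv(c))) + c) + c
  Push inv inside:  distribute inv over + and collapse double inv
  Collect terms:  j + j + h(c) + l + l + c
  Order the arguments:  c + h(c) + j + j + l + l

Answer: yes — both canonical forms are c + h(c) + j + j + l + l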